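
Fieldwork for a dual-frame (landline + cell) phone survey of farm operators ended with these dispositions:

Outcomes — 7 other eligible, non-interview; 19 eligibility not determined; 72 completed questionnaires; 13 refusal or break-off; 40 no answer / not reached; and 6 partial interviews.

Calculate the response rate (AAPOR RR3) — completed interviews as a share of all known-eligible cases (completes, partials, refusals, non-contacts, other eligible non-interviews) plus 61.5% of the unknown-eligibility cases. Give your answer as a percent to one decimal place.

48.1%

Top = 72
Determined eligible = 72 + 6 + 13 + 40 + 7 = 138
Estimated eligible among unknowns = 0.6150 × 19 = 11.69
Denom = 138 + 11.69 = 149.69
RR3 = 72 / 149.69 = 0.4810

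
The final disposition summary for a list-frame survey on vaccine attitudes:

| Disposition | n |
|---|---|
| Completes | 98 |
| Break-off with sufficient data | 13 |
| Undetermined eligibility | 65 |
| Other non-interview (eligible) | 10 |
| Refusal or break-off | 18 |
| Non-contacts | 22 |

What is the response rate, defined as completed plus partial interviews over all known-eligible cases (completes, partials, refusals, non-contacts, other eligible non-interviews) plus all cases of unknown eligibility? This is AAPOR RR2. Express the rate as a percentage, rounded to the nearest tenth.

Numerator → 98 + 13 = 111
Base → 98 + 13 + 18 + 22 + 10 + 65 = 226
RR2 = 111 / 226 = 0.4912

49.1%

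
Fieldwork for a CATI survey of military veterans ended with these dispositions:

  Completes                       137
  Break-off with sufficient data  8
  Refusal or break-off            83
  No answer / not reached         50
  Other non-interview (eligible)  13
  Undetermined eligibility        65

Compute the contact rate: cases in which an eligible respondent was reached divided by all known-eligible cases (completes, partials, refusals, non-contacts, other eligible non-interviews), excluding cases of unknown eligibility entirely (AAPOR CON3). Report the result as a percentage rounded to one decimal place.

Numerator → 137 + 8 + 83 + 13 = 241
Denom → 137 + 8 + 83 + 50 + 13 = 291
CON3 = 241 / 291 = 0.8282

82.8%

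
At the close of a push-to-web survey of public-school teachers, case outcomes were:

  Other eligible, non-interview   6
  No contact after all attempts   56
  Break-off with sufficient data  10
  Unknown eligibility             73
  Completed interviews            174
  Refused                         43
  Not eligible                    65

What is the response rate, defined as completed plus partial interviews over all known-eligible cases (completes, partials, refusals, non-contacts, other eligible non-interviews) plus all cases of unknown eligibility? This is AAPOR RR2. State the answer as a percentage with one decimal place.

50.8%

Numerator: 174 + 10 = 184
Denominator: 174 + 10 + 43 + 56 + 6 + 73 = 362
RR2 = 184 / 362 = 0.5083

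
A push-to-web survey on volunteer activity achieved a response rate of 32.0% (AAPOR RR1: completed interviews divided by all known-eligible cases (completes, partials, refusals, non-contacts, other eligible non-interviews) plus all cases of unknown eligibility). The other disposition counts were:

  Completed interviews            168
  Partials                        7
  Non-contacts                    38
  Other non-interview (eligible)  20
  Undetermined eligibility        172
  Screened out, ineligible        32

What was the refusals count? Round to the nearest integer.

RR1 = 168 / D = 0.320
D = 168 / 0.320 = 525.0
Rest of base = 405
refusals = 525.0 − 405 ≈ 120

120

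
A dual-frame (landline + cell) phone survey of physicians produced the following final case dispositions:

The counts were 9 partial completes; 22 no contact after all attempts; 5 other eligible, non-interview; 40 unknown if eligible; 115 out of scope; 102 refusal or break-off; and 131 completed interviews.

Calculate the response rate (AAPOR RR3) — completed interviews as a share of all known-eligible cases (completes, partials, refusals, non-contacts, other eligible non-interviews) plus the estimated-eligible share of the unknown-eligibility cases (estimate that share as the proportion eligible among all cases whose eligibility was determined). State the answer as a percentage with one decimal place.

44.1%

Num → 131
Eligible (known) → 131 + 9 + 102 + 22 + 5 = 269
e = 269 / (269 + 115) = 269 / 384 = 0.7005
e × U → 0.7005 × 40 = 28.02
Denominator → 269 + 28.02 = 297.02
RR3 = 131 / 297.02 = 0.4410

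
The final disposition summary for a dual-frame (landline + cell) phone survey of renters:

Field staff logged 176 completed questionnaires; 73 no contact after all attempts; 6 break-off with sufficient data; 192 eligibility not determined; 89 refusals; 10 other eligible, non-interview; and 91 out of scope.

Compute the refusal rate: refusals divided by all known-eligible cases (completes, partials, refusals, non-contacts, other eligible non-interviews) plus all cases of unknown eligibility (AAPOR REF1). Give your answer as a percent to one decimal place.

16.3%

Numerator → 89
Denom → 176 + 6 + 89 + 73 + 10 + 192 = 546
REF1 = 89 / 546 = 0.1630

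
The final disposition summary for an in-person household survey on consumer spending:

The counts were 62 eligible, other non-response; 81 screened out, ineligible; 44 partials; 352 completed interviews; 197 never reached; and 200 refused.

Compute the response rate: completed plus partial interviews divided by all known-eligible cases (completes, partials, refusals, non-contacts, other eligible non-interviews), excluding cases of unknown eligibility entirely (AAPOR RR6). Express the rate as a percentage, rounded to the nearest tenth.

Num: 352 + 44 = 396
Denominator: 352 + 44 + 200 + 197 + 62 = 855
RR6 = 396 / 855 = 0.4632

46.3%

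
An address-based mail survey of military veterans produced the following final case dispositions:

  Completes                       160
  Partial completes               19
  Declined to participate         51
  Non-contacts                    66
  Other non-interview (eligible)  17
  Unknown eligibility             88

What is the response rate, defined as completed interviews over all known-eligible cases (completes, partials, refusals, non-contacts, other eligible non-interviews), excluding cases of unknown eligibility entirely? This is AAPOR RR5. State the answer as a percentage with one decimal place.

Num = 160
Base = 160 + 19 + 51 + 66 + 17 = 313
RR5 = 160 / 313 = 0.5112

51.1%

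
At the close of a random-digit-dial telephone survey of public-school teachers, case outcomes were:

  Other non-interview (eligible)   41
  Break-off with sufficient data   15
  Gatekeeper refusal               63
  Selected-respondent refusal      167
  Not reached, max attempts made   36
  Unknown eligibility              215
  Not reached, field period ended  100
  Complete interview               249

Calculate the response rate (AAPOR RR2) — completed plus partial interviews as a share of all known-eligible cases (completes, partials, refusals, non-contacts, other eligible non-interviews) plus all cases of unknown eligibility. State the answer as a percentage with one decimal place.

29.8%

Declined to participate = 63 + 167 = 230
No answer / not reached = 100 + 36 = 136
Top = 249 + 15 = 264
Base = 249 + 15 + 230 + 136 + 41 + 215 = 886
RR2 = 264 / 886 = 0.2980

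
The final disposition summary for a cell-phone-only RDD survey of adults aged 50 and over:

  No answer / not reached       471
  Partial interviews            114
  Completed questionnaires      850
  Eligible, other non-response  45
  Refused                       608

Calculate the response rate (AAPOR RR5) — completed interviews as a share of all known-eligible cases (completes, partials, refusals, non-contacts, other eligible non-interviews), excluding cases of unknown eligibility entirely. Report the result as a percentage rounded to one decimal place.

Num = 850
Base = 850 + 114 + 608 + 471 + 45 = 2088
RR5 = 850 / 2088 = 0.4071

40.7%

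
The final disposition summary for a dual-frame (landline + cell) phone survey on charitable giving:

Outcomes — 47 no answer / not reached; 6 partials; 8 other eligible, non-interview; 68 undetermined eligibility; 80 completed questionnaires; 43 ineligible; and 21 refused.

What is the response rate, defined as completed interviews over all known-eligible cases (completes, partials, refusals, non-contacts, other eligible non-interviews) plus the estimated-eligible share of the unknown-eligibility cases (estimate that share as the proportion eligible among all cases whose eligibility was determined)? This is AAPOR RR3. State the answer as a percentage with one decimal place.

Numerator → 80
Determined eligible → 80 + 6 + 21 + 47 + 8 = 162
e = 162 / (162 + 43) = 162 / 205 = 0.7902
e × U → 0.7902 × 68 = 53.73
Base → 162 + 53.73 = 215.73
RR3 = 80 / 215.73 = 0.3708

37.1%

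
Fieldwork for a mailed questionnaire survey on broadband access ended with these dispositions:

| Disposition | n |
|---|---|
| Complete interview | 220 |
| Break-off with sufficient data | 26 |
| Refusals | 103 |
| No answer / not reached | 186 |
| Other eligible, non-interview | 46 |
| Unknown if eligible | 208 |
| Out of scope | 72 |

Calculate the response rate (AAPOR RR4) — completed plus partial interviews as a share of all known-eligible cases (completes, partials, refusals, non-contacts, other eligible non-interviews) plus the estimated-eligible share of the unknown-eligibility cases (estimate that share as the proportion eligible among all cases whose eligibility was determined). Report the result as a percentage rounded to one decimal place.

32.1%

Numerator → 220 + 26 = 246
Known eligible → 220 + 26 + 103 + 186 + 46 = 581
e = 581 / (581 + 72) = 581 / 653 = 0.8897
Eligible share of unknowns → 0.8897 × 208 = 185.06
Denom → 581 + 185.06 = 766.06
RR4 = 246 / 766.06 = 0.3211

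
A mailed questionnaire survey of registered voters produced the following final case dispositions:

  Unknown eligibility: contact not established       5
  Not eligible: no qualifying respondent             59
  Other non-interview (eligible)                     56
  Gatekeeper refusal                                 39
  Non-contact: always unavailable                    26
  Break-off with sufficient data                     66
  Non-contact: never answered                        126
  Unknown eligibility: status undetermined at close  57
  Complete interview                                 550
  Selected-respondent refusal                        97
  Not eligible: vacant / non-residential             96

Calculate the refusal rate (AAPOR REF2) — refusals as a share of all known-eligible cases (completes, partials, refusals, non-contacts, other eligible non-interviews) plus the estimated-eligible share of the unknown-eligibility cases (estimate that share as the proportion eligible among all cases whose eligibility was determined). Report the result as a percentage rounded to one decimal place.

13.4%

Refusals = 39 + 97 = 136
Non-contacts = 126 + 26 = 152
Unknown if eligible = 5 + 57 = 62
Ineligible = 59 + 96 = 155
Top → 136
Known eligible → 550 + 66 + 136 + 152 + 56 = 960
e = 960 / (960 + 155) = 960 / 1115 = 0.8610
e × U → 0.8610 × 62 = 53.38
Base → 960 + 53.38 = 1013.38
REF2 = 136 / 1013.38 = 0.1342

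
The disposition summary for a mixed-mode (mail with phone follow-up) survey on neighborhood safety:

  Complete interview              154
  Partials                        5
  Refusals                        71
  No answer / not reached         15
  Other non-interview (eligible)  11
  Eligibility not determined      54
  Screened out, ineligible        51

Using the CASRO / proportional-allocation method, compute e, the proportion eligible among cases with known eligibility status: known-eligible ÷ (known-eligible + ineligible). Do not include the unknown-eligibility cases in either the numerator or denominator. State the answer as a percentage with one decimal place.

83.4%

Determined eligible = 154 + 5 + 71 + 15 + 11 = 256
e = 256 / (256 + 51) = 256 / 307 = 0.8339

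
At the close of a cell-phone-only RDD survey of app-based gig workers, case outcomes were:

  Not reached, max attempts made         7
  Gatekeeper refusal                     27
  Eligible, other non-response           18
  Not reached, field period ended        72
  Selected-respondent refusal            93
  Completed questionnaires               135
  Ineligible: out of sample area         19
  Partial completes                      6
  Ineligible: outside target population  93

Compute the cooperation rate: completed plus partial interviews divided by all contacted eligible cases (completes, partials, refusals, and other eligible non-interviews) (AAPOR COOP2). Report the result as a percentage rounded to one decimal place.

50.5%

Refusal or break-off = 27 + 93 = 120
Never reached = 72 + 7 = 79
Not eligible = 93 + 19 = 112
Numerator = 135 + 6 = 141
Denom = 135 + 6 + 120 + 18 = 279
COOP2 = 141 / 279 = 0.5054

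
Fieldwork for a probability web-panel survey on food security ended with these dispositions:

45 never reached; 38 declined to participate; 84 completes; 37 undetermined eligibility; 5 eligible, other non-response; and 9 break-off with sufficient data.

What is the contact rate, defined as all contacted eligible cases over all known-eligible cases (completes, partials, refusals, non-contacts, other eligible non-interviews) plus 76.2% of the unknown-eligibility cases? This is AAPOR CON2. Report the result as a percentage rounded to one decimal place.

Numerator: 84 + 9 + 38 + 5 = 136
Eligible (known): 84 + 9 + 38 + 45 + 5 = 181
e × U: 0.7620 × 37 = 28.19
Denom: 181 + 28.19 = 209.19
CON2 = 136 / 209.19 = 0.6501

65.0%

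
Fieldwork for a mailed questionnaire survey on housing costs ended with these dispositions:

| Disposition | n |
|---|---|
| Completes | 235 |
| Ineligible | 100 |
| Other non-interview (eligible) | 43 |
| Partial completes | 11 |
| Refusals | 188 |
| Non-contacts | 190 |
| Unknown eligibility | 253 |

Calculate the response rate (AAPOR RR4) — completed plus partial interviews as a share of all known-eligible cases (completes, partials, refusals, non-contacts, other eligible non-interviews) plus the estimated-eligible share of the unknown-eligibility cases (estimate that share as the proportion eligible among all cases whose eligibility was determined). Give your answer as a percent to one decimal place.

Num = 235 + 11 = 246
Determined eligible = 235 + 11 + 188 + 190 + 43 = 667
e = 667 / (667 + 100) = 667 / 767 = 0.8696
e × U = 0.8696 × 253 = 220.01
Base = 667 + 220.01 = 887.01
RR4 = 246 / 887.01 = 0.2773

27.7%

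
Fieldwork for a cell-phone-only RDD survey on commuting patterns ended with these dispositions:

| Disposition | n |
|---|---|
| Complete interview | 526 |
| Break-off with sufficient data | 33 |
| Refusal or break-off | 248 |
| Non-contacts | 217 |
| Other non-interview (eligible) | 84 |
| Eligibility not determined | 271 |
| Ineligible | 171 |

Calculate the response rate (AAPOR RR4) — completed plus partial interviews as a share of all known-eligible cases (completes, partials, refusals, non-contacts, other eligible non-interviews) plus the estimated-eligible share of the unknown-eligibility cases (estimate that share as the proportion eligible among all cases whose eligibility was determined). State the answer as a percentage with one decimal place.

Top: 526 + 33 = 559
Determined eligible: 526 + 33 + 248 + 217 + 84 = 1108
e = 1108 / (1108 + 171) = 1108 / 1279 = 0.8663
e × U: 0.8663 × 271 = 234.77
Base: 1108 + 234.77 = 1342.77
RR4 = 559 / 1342.77 = 0.4163

41.6%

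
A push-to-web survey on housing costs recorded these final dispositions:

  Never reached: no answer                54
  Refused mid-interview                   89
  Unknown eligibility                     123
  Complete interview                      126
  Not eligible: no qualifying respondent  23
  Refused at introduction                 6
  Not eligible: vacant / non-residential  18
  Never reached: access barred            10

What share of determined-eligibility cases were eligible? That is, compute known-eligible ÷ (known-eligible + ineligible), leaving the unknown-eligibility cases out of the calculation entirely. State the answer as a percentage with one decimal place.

87.4%

Declined to participate = 6 + 89 = 95
No contact after all attempts = 54 + 10 = 64
Ineligible = 23 + 18 = 41
Determined eligible = 126 + 95 + 64 = 285
e = 285 / (285 + 41) = 285 / 326 = 0.8742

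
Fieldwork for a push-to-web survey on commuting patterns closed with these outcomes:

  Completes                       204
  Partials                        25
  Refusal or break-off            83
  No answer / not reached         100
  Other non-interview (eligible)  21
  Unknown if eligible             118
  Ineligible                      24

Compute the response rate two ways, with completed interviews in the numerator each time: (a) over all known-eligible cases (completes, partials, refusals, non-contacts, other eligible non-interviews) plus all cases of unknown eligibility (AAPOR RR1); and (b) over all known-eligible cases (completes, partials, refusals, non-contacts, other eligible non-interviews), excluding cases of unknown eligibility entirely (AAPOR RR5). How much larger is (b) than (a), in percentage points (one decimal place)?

10.1

Top → 204
Denom → 204 + 25 + 83 + 100 + 21 + 118 = 551
RR1 = 204 / 551 = 0.3702
Denom → 204 + 25 + 83 + 100 + 21 = 433
RR5 = 204 / 433 = 0.4711
Difference = 47.11 − 37.02 = 10.09 percentage points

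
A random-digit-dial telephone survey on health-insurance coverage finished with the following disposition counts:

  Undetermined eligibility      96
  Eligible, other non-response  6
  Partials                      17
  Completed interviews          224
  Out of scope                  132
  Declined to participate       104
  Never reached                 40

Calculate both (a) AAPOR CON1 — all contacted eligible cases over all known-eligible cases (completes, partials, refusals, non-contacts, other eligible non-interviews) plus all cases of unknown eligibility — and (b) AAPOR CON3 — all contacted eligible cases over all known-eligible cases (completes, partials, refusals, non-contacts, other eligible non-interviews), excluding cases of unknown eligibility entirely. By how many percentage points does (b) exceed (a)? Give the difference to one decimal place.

17.7

Top: 224 + 17 + 104 + 6 = 351
Base: 224 + 17 + 104 + 40 + 6 + 96 = 487
CON1 = 351 / 487 = 0.7207
Base: 224 + 17 + 104 + 40 + 6 = 391
CON3 = 351 / 391 = 0.8977
Difference = 89.77 − 72.07 = 17.70 percentage points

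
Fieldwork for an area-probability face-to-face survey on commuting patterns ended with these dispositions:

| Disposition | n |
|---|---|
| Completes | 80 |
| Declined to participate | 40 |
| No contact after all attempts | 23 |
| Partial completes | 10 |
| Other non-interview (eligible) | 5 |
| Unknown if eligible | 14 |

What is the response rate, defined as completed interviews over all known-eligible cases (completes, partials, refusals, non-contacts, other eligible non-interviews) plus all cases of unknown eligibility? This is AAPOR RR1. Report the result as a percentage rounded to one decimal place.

Numerator → 80
Base → 80 + 10 + 40 + 23 + 5 + 14 = 172
RR1 = 80 / 172 = 0.4651

46.5%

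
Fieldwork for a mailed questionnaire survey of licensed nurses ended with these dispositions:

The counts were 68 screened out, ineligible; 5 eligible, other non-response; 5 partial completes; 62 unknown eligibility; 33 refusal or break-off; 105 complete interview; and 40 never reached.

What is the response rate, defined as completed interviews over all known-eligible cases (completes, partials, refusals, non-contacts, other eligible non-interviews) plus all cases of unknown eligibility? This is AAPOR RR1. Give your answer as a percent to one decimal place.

42.0%

Num → 105
Denom → 105 + 5 + 33 + 40 + 5 + 62 = 250
RR1 = 105 / 250 = 0.4200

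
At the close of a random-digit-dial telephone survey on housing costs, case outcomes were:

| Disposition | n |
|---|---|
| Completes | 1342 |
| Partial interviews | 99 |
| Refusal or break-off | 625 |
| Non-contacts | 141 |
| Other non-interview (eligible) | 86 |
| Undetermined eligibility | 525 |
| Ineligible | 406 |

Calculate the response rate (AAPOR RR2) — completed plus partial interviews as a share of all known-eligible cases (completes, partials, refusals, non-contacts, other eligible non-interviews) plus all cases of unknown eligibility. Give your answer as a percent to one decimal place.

Num: 1342 + 99 = 1441
Denom: 1342 + 99 + 625 + 141 + 86 + 525 = 2818
RR2 = 1441 / 2818 = 0.5114

51.1%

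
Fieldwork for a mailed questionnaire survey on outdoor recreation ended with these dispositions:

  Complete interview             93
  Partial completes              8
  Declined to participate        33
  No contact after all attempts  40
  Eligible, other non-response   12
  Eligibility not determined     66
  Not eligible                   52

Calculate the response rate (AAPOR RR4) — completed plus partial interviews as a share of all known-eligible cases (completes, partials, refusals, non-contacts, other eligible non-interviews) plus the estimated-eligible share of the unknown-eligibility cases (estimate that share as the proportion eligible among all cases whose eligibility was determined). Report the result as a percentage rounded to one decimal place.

Top: 93 + 8 = 101
Known eligible: 93 + 8 + 33 + 40 + 12 = 186
e = 186 / (186 + 52) = 186 / 238 = 0.7815
e × U: 0.7815 × 66 = 51.58
Denominator: 186 + 51.58 = 237.58
RR4 = 101 / 237.58 = 0.4251

42.5%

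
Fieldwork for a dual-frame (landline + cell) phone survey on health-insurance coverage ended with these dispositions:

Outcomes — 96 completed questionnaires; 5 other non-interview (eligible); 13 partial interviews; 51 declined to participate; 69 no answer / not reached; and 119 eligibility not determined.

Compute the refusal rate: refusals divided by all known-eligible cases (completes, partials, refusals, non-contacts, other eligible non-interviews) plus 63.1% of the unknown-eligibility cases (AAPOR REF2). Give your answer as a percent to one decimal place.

16.5%

Numerator → 51
Determined eligible → 96 + 13 + 51 + 69 + 5 = 234
Eligible share of unknowns → 0.6310 × 119 = 75.09
Denom → 234 + 75.09 = 309.09
REF2 = 51 / 309.09 = 0.1650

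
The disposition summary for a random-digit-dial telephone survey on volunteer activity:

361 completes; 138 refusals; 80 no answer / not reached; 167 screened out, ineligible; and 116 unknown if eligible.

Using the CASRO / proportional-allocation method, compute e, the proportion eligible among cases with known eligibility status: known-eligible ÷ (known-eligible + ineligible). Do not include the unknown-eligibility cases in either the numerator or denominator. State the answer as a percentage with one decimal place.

Known eligible = 361 + 138 + 80 = 579
e = 579 / (579 + 167) = 579 / 746 = 0.7761

77.6%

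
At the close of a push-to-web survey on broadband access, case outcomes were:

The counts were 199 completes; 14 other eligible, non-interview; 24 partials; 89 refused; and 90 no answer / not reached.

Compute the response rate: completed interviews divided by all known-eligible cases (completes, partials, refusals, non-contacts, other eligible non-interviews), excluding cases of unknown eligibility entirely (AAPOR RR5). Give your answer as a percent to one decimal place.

47.8%

Num: 199
Base: 199 + 24 + 89 + 90 + 14 = 416
RR5 = 199 / 416 = 0.4784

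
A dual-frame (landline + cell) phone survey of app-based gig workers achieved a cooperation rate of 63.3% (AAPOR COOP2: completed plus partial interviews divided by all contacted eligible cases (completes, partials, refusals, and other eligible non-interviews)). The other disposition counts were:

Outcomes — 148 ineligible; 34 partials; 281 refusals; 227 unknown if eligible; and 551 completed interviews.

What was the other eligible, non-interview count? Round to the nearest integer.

58

Top = 551 + 34 = 585
COOP2 = 585 / D = 0.633
D = 585 / 0.633 = 924.2
Other denominator terms total 866
other eligible, non-interview = 924.2 − 866 ≈ 58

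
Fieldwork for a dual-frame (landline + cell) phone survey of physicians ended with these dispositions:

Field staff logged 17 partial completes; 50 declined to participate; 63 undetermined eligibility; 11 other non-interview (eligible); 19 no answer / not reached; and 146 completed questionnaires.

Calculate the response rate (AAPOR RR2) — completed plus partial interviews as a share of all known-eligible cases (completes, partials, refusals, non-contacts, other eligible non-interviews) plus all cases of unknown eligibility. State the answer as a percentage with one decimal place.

Num: 146 + 17 = 163
Base: 146 + 17 + 50 + 19 + 11 + 63 = 306
RR2 = 163 / 306 = 0.5327

53.3%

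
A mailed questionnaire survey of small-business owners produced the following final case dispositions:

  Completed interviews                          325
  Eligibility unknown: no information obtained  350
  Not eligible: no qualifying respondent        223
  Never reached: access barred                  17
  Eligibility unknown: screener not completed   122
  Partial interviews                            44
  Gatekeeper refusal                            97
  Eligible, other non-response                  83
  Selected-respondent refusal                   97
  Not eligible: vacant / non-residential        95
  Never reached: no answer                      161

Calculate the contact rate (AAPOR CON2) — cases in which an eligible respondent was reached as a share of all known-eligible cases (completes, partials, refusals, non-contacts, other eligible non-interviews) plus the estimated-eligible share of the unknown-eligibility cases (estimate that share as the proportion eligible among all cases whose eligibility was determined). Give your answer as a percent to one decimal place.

55.5%

Refused = 97 + 97 = 194
No contact after all attempts = 161 + 17 = 178
Unknown if eligible = 122 + 350 = 472
Screened out, ineligible = 223 + 95 = 318
Numerator → 325 + 44 + 194 + 83 = 646
Eligible (known) → 325 + 44 + 194 + 178 + 83 = 824
e = 824 / (824 + 318) = 824 / 1142 = 0.7215
e × U → 0.7215 × 472 = 340.55
Denominator → 824 + 340.55 = 1164.55
CON2 = 646 / 1164.55 = 0.5547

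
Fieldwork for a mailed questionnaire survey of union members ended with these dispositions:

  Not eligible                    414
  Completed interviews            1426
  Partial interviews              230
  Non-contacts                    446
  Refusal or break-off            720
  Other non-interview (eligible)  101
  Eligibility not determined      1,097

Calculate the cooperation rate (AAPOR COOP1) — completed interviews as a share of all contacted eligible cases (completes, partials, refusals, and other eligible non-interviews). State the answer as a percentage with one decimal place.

Numerator = 1426
Base = 1426 + 230 + 720 + 101 = 2477
COOP1 = 1426 / 2477 = 0.5757

57.6%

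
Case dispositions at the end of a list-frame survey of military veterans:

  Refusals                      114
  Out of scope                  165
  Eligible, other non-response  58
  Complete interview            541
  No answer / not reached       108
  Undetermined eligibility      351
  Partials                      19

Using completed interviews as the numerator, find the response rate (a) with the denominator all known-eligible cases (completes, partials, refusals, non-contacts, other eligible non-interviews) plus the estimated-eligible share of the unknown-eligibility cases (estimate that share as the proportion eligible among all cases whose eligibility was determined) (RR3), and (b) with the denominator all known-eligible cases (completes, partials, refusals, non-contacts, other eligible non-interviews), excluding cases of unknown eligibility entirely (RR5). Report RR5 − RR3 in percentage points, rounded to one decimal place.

16.7

Numerator = 541
Determined eligible = 541 + 19 + 114 + 108 + 58 = 840
e = 840 / (840 + 165) = 840 / 1005 = 0.8358
e × U = 0.8358 × 351 = 293.37
Denominator = 840 + 293.37 = 1133.37
RR3 = 541 / 1133.37 = 0.4773
Denominator = 541 + 19 + 114 + 108 + 58 = 840
RR5 = 541 / 840 = 0.6440
Difference = 64.40 − 47.73 = 16.67 percentage points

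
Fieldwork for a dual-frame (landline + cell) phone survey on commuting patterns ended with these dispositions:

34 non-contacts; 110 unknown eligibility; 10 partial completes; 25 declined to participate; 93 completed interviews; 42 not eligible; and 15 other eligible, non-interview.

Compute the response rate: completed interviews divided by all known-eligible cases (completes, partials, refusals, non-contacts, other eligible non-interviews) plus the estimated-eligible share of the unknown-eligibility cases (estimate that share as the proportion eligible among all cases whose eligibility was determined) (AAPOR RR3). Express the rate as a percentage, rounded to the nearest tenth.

35.0%

Numerator: 93
Known eligible: 93 + 10 + 25 + 34 + 15 = 177
e = 177 / (177 + 42) = 177 / 219 = 0.8082
Eligible share of unknowns: 0.8082 × 110 = 88.90
Denom: 177 + 88.90 = 265.90
RR3 = 93 / 265.90 = 0.3498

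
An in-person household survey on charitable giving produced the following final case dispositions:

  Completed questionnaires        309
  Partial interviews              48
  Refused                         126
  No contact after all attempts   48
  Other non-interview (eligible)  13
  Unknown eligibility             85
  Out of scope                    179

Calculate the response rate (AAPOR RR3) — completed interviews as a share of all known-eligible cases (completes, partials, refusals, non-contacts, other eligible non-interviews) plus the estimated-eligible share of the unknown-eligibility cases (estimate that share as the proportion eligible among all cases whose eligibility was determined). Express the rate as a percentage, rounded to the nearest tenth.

Num → 309
Known eligible → 309 + 48 + 126 + 48 + 13 = 544
e = 544 / (544 + 179) = 544 / 723 = 0.7524
Eligible share of unknowns → 0.7524 × 85 = 63.95
Denom → 544 + 63.95 = 607.95
RR3 = 309 / 607.95 = 0.5083

50.8%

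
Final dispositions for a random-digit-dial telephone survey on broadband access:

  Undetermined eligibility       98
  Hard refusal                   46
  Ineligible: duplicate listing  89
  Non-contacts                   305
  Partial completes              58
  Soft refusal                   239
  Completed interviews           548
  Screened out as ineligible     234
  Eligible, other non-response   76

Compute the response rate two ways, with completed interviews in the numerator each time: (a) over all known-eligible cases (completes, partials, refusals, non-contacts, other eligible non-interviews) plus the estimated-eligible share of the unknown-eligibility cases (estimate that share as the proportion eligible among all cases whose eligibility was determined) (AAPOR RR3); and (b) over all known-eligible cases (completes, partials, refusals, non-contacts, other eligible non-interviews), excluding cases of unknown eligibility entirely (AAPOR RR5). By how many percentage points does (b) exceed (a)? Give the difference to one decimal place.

2.5

Declined to participate = 46 + 239 = 285
Out of scope = 234 + 89 = 323
Num: 548
Eligible (known): 548 + 58 + 285 + 305 + 76 = 1272
e = 1272 / (1272 + 323) = 1272 / 1595 = 0.7975
Eligible share of unknowns: 0.7975 × 98 = 78.16
Denominator: 1272 + 78.16 = 1350.16
RR3 = 548 / 1350.16 = 0.4059
Denominator: 548 + 58 + 285 + 305 + 76 = 1272
RR5 = 548 / 1272 = 0.4308
Difference = 43.08 − 40.59 = 2.49 percentage points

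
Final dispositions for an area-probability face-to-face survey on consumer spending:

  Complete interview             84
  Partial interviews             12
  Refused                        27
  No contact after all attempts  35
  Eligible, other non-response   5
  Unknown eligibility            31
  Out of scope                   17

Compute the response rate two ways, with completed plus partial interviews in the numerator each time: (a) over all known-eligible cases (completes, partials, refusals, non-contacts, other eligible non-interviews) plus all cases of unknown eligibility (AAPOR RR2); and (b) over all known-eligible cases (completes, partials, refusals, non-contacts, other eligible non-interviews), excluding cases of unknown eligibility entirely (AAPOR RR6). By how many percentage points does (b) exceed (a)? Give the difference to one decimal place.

Numerator: 84 + 12 = 96
Base: 84 + 12 + 27 + 35 + 5 + 31 = 194
RR2 = 96 / 194 = 0.4948
Base: 84 + 12 + 27 + 35 + 5 = 163
RR6 = 96 / 163 = 0.5890
Difference = 58.90 − 49.48 = 9.42 percentage points

9.4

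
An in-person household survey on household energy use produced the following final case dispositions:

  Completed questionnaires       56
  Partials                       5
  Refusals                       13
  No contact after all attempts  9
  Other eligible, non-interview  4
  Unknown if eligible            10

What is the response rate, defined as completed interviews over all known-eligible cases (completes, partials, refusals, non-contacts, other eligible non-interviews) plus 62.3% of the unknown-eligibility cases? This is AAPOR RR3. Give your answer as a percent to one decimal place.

60.1%

Top: 56
Known eligible: 56 + 5 + 13 + 9 + 4 = 87
e × U: 0.6230 × 10 = 6.23
Denom: 87 + 6.23 = 93.23
RR3 = 56 / 93.23 = 0.6007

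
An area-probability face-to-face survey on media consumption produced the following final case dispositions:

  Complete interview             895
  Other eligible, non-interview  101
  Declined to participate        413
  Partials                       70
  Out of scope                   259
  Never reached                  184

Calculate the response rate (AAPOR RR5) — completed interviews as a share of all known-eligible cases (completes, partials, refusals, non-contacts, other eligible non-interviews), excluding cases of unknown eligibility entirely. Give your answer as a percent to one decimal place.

Numerator: 895
Base: 895 + 70 + 413 + 184 + 101 = 1663
RR5 = 895 / 1663 = 0.5382

53.8%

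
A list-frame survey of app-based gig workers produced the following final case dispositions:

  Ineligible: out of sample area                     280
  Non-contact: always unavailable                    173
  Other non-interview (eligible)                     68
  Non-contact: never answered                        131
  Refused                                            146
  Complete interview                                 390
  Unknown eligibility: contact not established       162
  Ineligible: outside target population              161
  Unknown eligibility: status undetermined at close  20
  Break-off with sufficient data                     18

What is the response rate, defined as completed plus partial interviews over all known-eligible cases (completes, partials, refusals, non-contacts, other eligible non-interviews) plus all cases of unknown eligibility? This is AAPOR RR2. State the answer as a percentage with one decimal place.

Non-contacts = 131 + 173 = 304
Undetermined eligibility = 162 + 20 = 182
Screened out, ineligible = 161 + 280 = 441
Numerator: 390 + 18 = 408
Denominator: 390 + 18 + 146 + 304 + 68 + 182 = 1108
RR2 = 408 / 1108 = 0.3682

36.8%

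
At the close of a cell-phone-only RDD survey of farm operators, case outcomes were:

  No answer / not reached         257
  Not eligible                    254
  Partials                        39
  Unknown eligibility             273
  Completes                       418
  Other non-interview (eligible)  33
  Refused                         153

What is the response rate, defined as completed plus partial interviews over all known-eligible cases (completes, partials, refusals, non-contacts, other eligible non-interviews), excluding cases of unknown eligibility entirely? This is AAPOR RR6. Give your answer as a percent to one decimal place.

Num → 418 + 39 = 457
Denom → 418 + 39 + 153 + 257 + 33 = 900
RR6 = 457 / 900 = 0.5078

50.8%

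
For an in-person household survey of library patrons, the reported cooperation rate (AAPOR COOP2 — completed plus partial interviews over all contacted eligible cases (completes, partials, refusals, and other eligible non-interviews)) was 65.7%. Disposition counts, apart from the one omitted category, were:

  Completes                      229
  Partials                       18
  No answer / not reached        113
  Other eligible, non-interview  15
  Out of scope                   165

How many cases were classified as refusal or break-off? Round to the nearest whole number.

114

Num: 229 + 18 = 247
COOP2 = 247 / D = 0.657
D = 247 / 0.657 = 376.0
Other denominator terms total 262
refusal or break-off = 376.0 − 262 ≈ 114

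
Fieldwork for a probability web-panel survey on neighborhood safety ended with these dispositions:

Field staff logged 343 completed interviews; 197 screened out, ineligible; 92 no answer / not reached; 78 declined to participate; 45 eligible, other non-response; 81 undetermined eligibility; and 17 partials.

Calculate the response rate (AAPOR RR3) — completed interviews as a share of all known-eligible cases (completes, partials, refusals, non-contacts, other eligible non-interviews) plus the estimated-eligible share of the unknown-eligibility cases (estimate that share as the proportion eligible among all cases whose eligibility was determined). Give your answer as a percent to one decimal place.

Top → 343
Eligible (known) → 343 + 17 + 78 + 92 + 45 = 575
e = 575 / (575 + 197) = 575 / 772 = 0.7448
e × U → 0.7448 × 81 = 60.33
Denominator → 575 + 60.33 = 635.33
RR3 = 343 / 635.33 = 0.5399

54.0%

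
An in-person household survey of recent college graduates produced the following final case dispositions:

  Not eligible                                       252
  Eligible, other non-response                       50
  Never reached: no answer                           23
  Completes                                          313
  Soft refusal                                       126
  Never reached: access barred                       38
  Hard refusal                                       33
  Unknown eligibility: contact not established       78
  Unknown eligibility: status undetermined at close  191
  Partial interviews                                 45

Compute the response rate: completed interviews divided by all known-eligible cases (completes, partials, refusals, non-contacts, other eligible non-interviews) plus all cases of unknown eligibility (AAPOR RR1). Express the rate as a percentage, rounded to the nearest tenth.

Refused = 33 + 126 = 159
Never reached = 23 + 38 = 61
Unknown if eligible = 78 + 191 = 269
Numerator = 313
Denominator = 313 + 45 + 159 + 61 + 50 + 269 = 897
RR1 = 313 / 897 = 0.3489

34.9%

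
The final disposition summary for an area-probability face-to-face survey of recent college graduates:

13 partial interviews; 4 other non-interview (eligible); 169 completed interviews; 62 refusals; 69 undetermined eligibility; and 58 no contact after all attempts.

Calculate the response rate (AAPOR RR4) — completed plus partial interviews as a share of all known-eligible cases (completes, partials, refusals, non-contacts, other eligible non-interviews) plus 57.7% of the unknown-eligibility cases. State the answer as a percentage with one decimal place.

52.6%

Num = 169 + 13 = 182
Known eligible = 169 + 13 + 62 + 58 + 4 = 306
Estimated eligible among unknowns = 0.5770 × 69 = 39.81
Base = 306 + 39.81 = 345.81
RR4 = 182 / 345.81 = 0.5263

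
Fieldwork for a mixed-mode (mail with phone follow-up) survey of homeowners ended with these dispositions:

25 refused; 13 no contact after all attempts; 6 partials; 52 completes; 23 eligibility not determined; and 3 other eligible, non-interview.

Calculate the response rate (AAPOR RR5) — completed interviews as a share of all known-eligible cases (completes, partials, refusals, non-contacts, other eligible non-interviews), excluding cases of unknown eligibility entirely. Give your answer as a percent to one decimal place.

52.5%

Numerator → 52
Denom → 52 + 6 + 25 + 13 + 3 = 99
RR5 = 52 / 99 = 0.5253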